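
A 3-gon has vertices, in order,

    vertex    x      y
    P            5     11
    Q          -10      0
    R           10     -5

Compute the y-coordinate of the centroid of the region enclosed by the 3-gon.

2

Apply Gauss's area formula. First the cross-terms c_i = x_i·y_{i+1} − x_{i+1}·y_i:
  110, 50, 135  ⇒  2A = 295, A = 147.5.
Then Σ (y_i + y_{i+1})·c_i = 1770, so ȳ = 1770 / (6·147.5) = 2.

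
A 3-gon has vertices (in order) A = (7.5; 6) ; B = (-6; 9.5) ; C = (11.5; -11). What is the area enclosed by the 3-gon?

107.75

Cross-terms: 107.25, -43.25, 151.5  ⇒  Σ = 215.5
Area = |Σ|/2 = 107.75.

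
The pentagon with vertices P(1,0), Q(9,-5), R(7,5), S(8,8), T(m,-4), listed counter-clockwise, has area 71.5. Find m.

Write out the shoelace sum; only the two edges meeting at T involve m:
2·Area = [(8·(-4) − m·8) + (m·0 − 1·(-4))] + 91
       = -8·m + 63 = 143
⇒ m = -10.

-10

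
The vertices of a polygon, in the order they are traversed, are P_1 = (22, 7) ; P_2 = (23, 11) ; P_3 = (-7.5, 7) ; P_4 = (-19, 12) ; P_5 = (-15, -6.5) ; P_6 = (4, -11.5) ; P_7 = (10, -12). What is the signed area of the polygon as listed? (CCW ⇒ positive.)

635.25

P_1→P_2: (22)(11) − (23)(7) = 81
P_2→P_3: (23)(7) − (-7.5)(11) = 243.5
P_3→P_4: (-7.5)(12) − (-19)(7) = 43
P_4→P_5: (-19)(-6.5) − (-15)(12) = 303.5
P_5→P_6: (-15)(-11.5) − (4)(-6.5) = 198.5
P_6→P_7: (4)(-12) − (10)(-11.5) = 67
P_7→P_1: (10)(7) − (22)(-12) = 334
Σ = 1270.5
Signed area = Σ/2 = 635.25 (positive ⇒ counter-clockwise traversal).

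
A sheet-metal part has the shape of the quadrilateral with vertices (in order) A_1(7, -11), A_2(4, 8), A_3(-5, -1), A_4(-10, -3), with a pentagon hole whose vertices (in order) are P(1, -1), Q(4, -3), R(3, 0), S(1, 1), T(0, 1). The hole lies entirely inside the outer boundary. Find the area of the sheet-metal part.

129.5

Outer boundary:
Apply the surveyor's formula: 2A = Σ (x_i·y_{i+1} − x_{i+1}·y_i), indices taken mod 4.
Cross-terms: 100, 36, 5, 131  ⇒  Σ = 272
Area = |Σ|/2 = 136.
Hole:
Apply the shoelace formula: 2A = Σ (x_i·y_{i+1} − x_{i+1}·y_i), indices taken mod 5.
Cross-terms: 1, 9, 3, 1, -1  ⇒  Σ = 13
Area = |Σ|/2 = 6.5.
Net area = 136 − 6.5 = 129.5.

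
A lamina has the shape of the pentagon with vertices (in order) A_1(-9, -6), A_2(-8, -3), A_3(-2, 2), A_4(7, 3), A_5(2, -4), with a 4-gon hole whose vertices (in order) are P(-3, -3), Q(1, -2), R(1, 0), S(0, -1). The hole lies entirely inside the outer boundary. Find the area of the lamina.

Outer boundary:
A_1→A_2: (-9)(-3) − (-8)(-6) = -21
A_2→A_3: (-8)(2) − (-2)(-3) = -22
A_3→A_4: (-2)(3) − (7)(2) = -20
A_4→A_5: (7)(-4) − (2)(3) = -34
A_5→A_1: (2)(-6) − (-9)(-4) = -48
Σ = -145
Area = |Σ|/2 = 72.5.
Hole:
Apply the shoelace (surveyor's) formula: 2A = Σ (x_i·y_{i+1} − x_{i+1}·y_i), indices taken mod 4.
Cross-terms: 9, 2, -1, -3  ⇒  Σ = 7
Area = |Σ|/2 = 3.5.
Net area = 72.5 − 3.5 = 69.

69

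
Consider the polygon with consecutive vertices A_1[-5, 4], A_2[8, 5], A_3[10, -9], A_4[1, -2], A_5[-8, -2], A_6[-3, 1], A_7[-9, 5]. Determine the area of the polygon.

119.5

Apply the shoelace formula: 2A = Σ (x_i·y_{i+1} − x_{i+1}·y_i), indices taken mod 7.
Σ = (-57) + (-122) + (-11) + (-18) + (-14) + (-6) + (-11) = -239
Area = |Σ|/2 = 119.5.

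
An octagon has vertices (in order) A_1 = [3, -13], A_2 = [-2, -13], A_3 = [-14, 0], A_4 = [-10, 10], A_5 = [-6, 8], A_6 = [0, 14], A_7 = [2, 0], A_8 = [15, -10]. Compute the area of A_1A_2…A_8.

352

Σ = (-65) + (-182) + (-140) + (-20) + (-84) + (-28) + (-20) + (-165) = -704
Area = |Σ|/2 = 352.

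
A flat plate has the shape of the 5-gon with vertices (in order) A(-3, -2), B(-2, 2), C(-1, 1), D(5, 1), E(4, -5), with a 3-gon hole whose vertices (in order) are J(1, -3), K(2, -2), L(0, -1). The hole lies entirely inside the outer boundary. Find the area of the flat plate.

32.5

Outer boundary:
Cross-terms: -10, 0, -6, -29, -23  ⇒  Σ = -68
Area = |Σ|/2 = 34.
Hole:
Apply the shoelace (surveyor's) formula: 2A = Σ (x_i·y_{i+1} − x_{i+1}·y_i), indices taken mod 3.
Σ = (4) + (-2) + (1) = 3
Area = |Σ|/2 = 1.5.
Net area = 34 − 1.5 = 32.5.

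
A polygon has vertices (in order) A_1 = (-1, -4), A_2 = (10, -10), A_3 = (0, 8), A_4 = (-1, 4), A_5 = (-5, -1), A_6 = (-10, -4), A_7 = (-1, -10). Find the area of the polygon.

129.5

Apply Gauss's area formula: 2A = Σ (x_i·y_{i+1} − x_{i+1}·y_i), indices taken mod 7.
Σ = (50) + (80) + (8) + (21) + (10) + (96) + (-6) = 259
Area = |Σ|/2 = 129.5.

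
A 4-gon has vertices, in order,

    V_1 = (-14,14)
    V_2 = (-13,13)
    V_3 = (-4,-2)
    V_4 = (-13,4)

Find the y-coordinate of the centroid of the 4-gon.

Apply the shoelace formula. First the cross-terms c_i = x_i·y_{i+1} − x_{i+1}·y_i:
  0, 78, -42, -126  ⇒  2A = -90, A = -45.
Then Σ (y_i + y_{i+1})·c_i = -1494, so ȳ = -1494 / (6·(-45)) = 83/15.

83/15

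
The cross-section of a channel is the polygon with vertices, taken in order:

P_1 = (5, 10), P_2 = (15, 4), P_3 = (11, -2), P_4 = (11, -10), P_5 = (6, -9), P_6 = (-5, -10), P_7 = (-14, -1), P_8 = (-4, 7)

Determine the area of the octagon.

Cross-terms: -130, -74, -88, -39, -105, -135, -102, -75  ⇒  Σ = -748
Area = |Σ|/2 = 374.

374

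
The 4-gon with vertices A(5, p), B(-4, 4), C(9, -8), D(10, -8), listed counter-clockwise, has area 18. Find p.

Write out the shoelace sum; only the two edges meeting at A involve p:
2·Area = [(10·p − 5·(-8)) + (5·4 − (-4)·p)] + 4
       = 14·p + 64 = 36
⇒ p = -2.

-2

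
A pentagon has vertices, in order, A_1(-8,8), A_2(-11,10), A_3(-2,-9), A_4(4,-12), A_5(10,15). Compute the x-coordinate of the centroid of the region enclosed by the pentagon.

Apply Gauss's area formula. First the cross-terms c_i = x_i·y_{i+1} − x_{i+1}·y_i:
  8, 119, 60, 180, 200  ⇒  2A = 567, A = 283.5.
Then Σ (x_i + x_{i+1})·c_i = 1341, so x̄ = 1341 / (6·283.5) = 149/189.

149/189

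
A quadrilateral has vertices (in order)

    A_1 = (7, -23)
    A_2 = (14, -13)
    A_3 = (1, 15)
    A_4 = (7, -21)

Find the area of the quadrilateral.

157

Apply the shoelace formula: 2A = Σ (x_i·y_{i+1} − x_{i+1}·y_i), indices taken mod 4.
A_1→A_2: (7)(-13) − (14)(-23) = 231
A_2→A_3: (14)(15) − (1)(-13) = 223
A_3→A_4: (1)(-21) − (7)(15) = -126
A_4→A_1: (7)(-23) − (7)(-21) = -14
Σ = 314
Area = |Σ|/2 = 157.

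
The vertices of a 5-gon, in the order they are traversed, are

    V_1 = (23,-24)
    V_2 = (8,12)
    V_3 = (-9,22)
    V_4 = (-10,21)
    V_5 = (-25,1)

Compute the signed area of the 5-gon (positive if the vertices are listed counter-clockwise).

937.5

Apply Gauss's area formula: 2A = Σ (x_i·y_{i+1} − x_{i+1}·y_i), indices taken mod 5.
Σ = (468) + (284) + (31) + (515) + (577) = 1875
Signed area = Σ/2 = 937.5 (positive ⇒ counter-clockwise traversal).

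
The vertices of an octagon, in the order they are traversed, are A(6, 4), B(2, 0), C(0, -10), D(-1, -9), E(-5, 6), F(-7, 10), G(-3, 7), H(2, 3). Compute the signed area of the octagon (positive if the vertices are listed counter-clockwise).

-74.5

A→B: (6)(0) − (2)(4) = -8
B→C: (2)(-10) − (0)(0) = -20
C→D: (0)(-9) − (-1)(-10) = -10
D→E: (-1)(6) − (-5)(-9) = -51
E→F: (-5)(10) − (-7)(6) = -8
F→G: (-7)(7) − (-3)(10) = -19
G→H: (-3)(3) − (2)(7) = -23
H→A: (2)(4) − (6)(3) = -10
Σ = -149
Signed area = Σ/2 = -74.5 (negative ⇒ clockwise traversal).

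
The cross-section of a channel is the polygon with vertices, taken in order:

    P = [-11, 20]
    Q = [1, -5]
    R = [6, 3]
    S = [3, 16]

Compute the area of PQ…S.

195.5

Apply the shoelace formula: 2A = Σ (x_i·y_{i+1} − x_{i+1}·y_i), indices taken mod 4.
Σ = (35) + (33) + (87) + (236) = 391
Area = |Σ|/2 = 195.5.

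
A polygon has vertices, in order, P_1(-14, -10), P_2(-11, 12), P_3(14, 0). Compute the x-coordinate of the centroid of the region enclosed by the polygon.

Apply Gauss's area formula. First the cross-terms c_i = x_i·y_{i+1} − x_{i+1}·y_i:
  -278, -168, -140  ⇒  2A = -586, A = -293.
Then Σ (x_i + x_{i+1})·c_i = 6446, so x̄ = 6446 / (6·(-293)) = -11/3.

-11/3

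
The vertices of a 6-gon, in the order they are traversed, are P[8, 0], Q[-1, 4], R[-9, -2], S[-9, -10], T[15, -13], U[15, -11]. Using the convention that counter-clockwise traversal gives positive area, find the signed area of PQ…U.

Apply the surveyor's formula: 2A = Σ (x_i·y_{i+1} − x_{i+1}·y_i), indices taken mod 6.
Cross-terms: 32, 38, 72, 267, 30, 88  ⇒  Σ = 527
Signed area = Σ/2 = 263.5 (positive ⇒ counter-clockwise traversal).

263.5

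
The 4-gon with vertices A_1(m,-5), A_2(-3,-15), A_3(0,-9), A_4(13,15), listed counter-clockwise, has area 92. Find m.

Write out the shoelace sum; only the two edges meeting at A_1 involve m:
2·Area = [(13·(-5) − m·15) + (m·(-15) − (-3)·(-5))] + 144
       = -30·m + 64 = 184
⇒ m = -4.

-4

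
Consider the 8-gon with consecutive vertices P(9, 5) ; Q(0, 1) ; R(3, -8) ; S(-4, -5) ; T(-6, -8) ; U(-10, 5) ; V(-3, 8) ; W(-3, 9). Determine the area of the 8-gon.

156.5

Σ = (9) + (-3) + (-47) + (2) + (-110) + (-65) + (-3) + (-96) = -313
Area = |Σ|/2 = 156.5.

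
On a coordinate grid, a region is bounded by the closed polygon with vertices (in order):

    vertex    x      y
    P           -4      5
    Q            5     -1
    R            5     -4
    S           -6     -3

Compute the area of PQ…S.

Apply Gauss's area formula: 2A = Σ (x_i·y_{i+1} − x_{i+1}·y_i), indices taken mod 4.
Σ = (-21) + (-15) + (-39) + (-42) = -117
Area = |Σ|/2 = 58.5.

58.5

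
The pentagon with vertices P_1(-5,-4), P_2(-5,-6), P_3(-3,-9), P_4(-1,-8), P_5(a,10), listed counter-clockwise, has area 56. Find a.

The doubled signed area Σ (x_i y_{i+1} − x_{i+1} y_i) is linear in a.
With a=0 it equals 92; the coefficient of a is 4 (from the two edges through P_5).
So 4·a + 92 = 2·56 = 112 ⇒ a = 5.

5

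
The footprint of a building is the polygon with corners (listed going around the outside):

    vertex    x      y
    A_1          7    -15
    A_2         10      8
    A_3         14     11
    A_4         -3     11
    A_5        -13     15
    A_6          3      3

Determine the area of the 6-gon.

Σ = (206) + (-2) + (187) + (98) + (-84) + (-66) = 339
Area = |Σ|/2 = 169.5.

169.5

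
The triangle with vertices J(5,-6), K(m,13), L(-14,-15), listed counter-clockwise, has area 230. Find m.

The doubled signed area Σ (x_i y_{i+1} − x_{i+1} y_i) is linear in m.
With m=0 it equals 406; the coefficient of m is -9 (from the two edges through K).
So -9·m + 406 = 2·230 = 460 ⇒ m = -6.

-6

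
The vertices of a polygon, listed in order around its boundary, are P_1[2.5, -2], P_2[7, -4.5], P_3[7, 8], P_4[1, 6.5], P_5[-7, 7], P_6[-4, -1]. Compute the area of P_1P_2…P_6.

Cross-terms: 2.75, 87.5, 37.5, 52.5, 35, 10.5  ⇒  Σ = 225.75
Area = |Σ|/2 = 112.875.

112.875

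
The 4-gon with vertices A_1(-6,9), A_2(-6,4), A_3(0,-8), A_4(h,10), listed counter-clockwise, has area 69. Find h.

0

The doubled signed area Σ (x_i y_{i+1} − x_{i+1} y_i) is linear in h.
With h=0 it equals 138; the coefficient of h is 17 (from the two edges through A_4).
So 17·h + 138 = 2·69 = 138 ⇒ h = 0.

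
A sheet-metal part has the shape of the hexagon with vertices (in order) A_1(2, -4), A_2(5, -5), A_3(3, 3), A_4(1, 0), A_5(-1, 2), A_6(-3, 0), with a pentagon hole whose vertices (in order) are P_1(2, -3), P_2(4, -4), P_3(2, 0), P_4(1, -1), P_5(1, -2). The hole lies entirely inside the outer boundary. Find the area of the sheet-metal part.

23.5

Outer boundary:
Σ = (10) + (30) + (-3) + (2) + (6) + (12) = 57
Area = |Σ|/2 = 28.5.
Hole:
Apply Gauss's area formula: 2A = Σ (x_i·y_{i+1} − x_{i+1}·y_i), indices taken mod 5.
Cross-terms: 4, 8, -2, -1, 1  ⇒  Σ = 10
Area = |Σ|/2 = 5.
Net area = 28.5 − 5 = 23.5.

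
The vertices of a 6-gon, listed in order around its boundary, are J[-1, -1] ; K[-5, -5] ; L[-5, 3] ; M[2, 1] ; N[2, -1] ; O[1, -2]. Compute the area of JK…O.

30.5

Apply Gauss's area formula: 2A = Σ (x_i·y_{i+1} − x_{i+1}·y_i), indices taken mod 6.
J→K: (-1)(-5) − (-5)(-1) = 0
K→L: (-5)(3) − (-5)(-5) = -40
L→M: (-5)(1) − (2)(3) = -11
M→N: (2)(-1) − (2)(1) = -4
N→O: (2)(-2) − (1)(-1) = -3
O→J: (1)(-1) − (-1)(-2) = -3
Σ = -61
Area = |Σ|/2 = 30.5.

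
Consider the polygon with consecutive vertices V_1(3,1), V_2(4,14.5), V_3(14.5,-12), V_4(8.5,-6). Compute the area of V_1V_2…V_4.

Apply the surveyor's formula: 2A = Σ (x_i·y_{i+1} − x_{i+1}·y_i), indices taken mod 4.
Cross-terms: 39.5, -258.25, 15, 26.5  ⇒  Σ = -177.25
Area = |Σ|/2 = 88.625.

88.625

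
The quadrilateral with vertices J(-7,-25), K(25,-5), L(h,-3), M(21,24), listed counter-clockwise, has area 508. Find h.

25

The doubled signed area Σ (x_i y_{i+1} − x_{i+1} y_i) is linear in h.
With h=0 it equals 291; the coefficient of h is 29 (from the two edges through L).
So 29·h + 291 = 2·508 = 1016 ⇒ h = 25.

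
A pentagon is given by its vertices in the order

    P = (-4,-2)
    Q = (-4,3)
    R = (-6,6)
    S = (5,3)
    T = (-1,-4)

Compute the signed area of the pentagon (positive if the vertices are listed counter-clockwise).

-52.5

Apply Gauss's area formula: 2A = Σ (x_i·y_{i+1} − x_{i+1}·y_i), indices taken mod 5.
Cross-terms: -20, -6, -48, -17, -14  ⇒  Σ = -105
Signed area = Σ/2 = -52.5 (negative ⇒ clockwise traversal).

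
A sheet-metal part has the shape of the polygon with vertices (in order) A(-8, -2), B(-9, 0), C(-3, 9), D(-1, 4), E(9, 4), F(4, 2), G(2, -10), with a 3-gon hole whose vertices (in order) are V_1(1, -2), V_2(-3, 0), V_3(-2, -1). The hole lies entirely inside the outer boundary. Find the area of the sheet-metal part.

133

Outer boundary:
Apply the shoelace formula: 2A = Σ (x_i·y_{i+1} − x_{i+1}·y_i), indices taken mod 7.
Σ = (-18) + (-81) + (-3) + (-40) + (2) + (-44) + (-84) = -268
Area = |Σ|/2 = 134.
Hole:
Σ = (-6) + (3) + (5) = 2
Area = |Σ|/2 = 1.
Net area = 134 − 1 = 133.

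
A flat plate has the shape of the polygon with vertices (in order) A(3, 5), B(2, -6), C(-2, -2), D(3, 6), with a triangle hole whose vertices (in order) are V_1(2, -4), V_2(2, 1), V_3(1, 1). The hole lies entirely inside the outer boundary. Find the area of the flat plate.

Outer boundary:
Cross-terms: -28, -16, -6, -3  ⇒  Σ = -53
Area = |Σ|/2 = 26.5.
Hole:
Apply Gauss's area formula: 2A = Σ (x_i·y_{i+1} − x_{i+1}·y_i), indices taken mod 3.
Σ = (10) + (1) + (-6) = 5
Area = |Σ|/2 = 2.5.
Net area = 26.5 − 2.5 = 24.

24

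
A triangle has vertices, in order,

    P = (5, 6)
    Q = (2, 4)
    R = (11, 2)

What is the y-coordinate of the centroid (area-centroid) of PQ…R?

Apply the shoelace (surveyor's) formula. First the cross-terms c_i = x_i·y_{i+1} − x_{i+1}·y_i:
  8, -40, 56  ⇒  2A = 24, A = 12.
Then Σ (y_i + y_{i+1})·c_i = 288, so ȳ = 288 / (6·12) = 4.

4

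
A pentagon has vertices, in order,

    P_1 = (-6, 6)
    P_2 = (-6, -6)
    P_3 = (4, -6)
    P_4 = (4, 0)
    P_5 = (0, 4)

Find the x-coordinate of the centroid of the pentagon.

-218/147

Apply the shoelace formula. First the cross-terms c_i = x_i·y_{i+1} − x_{i+1}·y_i:
  72, 60, 24, 16, 24  ⇒  2A = 196, A = 98.
Then Σ (x_i + x_{i+1})·c_i = -872, so x̄ = -872 / (6·98) = -218/147.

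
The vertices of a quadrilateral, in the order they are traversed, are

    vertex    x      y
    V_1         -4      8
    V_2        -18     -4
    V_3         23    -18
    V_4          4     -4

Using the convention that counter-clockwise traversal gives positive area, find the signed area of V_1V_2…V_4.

Apply the surveyor's formula: 2A = Σ (x_i·y_{i+1} − x_{i+1}·y_i), indices taken mod 4.
Σ = (160) + (416) + (-20) + (16) = 572
Signed area = Σ/2 = 286 (positive ⇒ counter-clockwise traversal).

286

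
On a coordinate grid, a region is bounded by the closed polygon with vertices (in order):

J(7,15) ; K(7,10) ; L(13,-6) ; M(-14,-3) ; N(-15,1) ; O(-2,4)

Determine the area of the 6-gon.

Σ = (-35) + (-172) + (-123) + (-59) + (-58) + (-58) = -505
Area = |Σ|/2 = 252.5.

252.5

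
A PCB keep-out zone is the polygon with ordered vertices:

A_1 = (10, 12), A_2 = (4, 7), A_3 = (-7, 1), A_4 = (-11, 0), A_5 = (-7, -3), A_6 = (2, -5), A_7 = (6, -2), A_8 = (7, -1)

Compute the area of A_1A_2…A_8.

144

A_1→A_2: (10)(7) − (4)(12) = 22
A_2→A_3: (4)(1) − (-7)(7) = 53
A_3→A_4: (-7)(0) − (-11)(1) = 11
A_4→A_5: (-11)(-3) − (-7)(0) = 33
A_5→A_6: (-7)(-5) − (2)(-3) = 41
A_6→A_7: (2)(-2) − (6)(-5) = 26
A_7→A_8: (6)(-1) − (7)(-2) = 8
A_8→A_1: (7)(12) − (10)(-1) = 94
Σ = 288
Area = |Σ|/2 = 144.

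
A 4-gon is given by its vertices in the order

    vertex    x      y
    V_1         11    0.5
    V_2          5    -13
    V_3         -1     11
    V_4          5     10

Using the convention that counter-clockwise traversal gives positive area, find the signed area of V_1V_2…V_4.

V_1→V_2: (11)(-13) − (5)(0.5) = -145.5
V_2→V_3: (5)(11) − (-1)(-13) = 42
V_3→V_4: (-1)(10) − (5)(11) = -65
V_4→V_1: (5)(0.5) − (11)(10) = -107.5
Σ = -276
Signed area = Σ/2 = -138 (negative ⇒ clockwise traversal).

-138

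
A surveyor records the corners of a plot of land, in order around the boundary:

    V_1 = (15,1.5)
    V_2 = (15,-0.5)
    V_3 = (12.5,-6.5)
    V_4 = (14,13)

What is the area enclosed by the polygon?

20.875

Σ = (-30) + (-91.25) + (253.5) + (-174) = -41.75
Area = |Σ|/2 = 20.875.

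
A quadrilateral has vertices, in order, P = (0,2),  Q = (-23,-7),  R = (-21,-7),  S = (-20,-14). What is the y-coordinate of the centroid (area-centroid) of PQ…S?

Apply the shoelace (surveyor's) formula. First the cross-terms c_i = x_i·y_{i+1} − x_{i+1}·y_i:
  46, 14, 154, -40  ⇒  2A = 174, A = 87.
Then Σ (y_i + y_{i+1})·c_i = -3180, so ȳ = -3180 / (6·87) = -530/87.

-530/87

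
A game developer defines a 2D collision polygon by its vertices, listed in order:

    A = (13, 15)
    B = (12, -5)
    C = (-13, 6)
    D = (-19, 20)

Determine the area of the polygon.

464.5

Apply the shoelace formula: 2A = Σ (x_i·y_{i+1} − x_{i+1}·y_i), indices taken mod 4.
Σ = (-245) + (7) + (-146) + (-545) = -929
Area = |Σ|/2 = 464.5.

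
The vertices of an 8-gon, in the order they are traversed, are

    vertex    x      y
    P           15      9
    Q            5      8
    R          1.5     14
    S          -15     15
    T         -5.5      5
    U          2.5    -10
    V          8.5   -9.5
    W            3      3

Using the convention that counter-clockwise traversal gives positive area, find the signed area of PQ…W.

Apply Gauss's area formula: 2A = Σ (x_i·y_{i+1} − x_{i+1}·y_i), indices taken mod 8.
Σ = (75) + (58) + (232.5) + (7.5) + (42.5) + (61.25) + (54) + (-18) = 512.75
Signed area = Σ/2 = 256.375 (positive ⇒ counter-clockwise traversal).

256.375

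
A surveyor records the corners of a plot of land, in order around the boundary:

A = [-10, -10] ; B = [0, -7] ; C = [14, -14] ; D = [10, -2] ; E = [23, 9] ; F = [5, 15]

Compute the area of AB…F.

408

Cross-terms: 70, 98, 112, 136, 300, 100  ⇒  Σ = 816
Area = |Σ|/2 = 408.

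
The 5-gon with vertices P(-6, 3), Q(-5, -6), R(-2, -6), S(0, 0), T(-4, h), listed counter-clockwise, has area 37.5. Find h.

3

The doubled signed area Σ (x_i y_{i+1} − x_{i+1} y_i) is linear in h.
With h=0 it equals 57; the coefficient of h is 6 (from the two edges through T).
So 6·h + 57 = 2·37.5 = 75 ⇒ h = 3.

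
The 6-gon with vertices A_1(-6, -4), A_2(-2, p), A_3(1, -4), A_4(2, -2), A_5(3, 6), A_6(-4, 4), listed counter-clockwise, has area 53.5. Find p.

Write out the shoelace sum; only the two edges meeting at A_2 involve p:
2·Area = [((-6)·p − (-2)·(-4)) + ((-2)·(-4) − 1·p)] + 100
       = -7·p + 100 = 107
⇒ p = -1.

-1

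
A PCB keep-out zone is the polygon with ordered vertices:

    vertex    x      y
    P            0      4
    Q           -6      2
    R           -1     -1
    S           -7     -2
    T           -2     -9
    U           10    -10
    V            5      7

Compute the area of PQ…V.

168

Apply Gauss's area formula: 2A = Σ (x_i·y_{i+1} − x_{i+1}·y_i), indices taken mod 7.
Σ = (24) + (8) + (-5) + (59) + (110) + (120) + (20) = 336
Area = |Σ|/2 = 168.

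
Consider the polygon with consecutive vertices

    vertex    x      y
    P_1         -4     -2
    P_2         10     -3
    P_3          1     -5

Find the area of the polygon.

Apply the surveyor's formula: 2A = Σ (x_i·y_{i+1} − x_{i+1}·y_i), indices taken mod 3.
Σ = (32) + (-47) + (-22) = -37
Area = |Σ|/2 = 18.5.

18.5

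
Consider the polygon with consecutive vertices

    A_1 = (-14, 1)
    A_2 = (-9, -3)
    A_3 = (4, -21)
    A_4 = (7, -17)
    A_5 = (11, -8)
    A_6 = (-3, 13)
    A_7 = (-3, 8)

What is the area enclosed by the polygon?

352.5

Apply the shoelace (surveyor's) formula: 2A = Σ (x_i·y_{i+1} − x_{i+1}·y_i), indices taken mod 7.
Cross-terms: 51, 201, 79, 131, 119, 15, 109  ⇒  Σ = 705
Area = |Σ|/2 = 352.5.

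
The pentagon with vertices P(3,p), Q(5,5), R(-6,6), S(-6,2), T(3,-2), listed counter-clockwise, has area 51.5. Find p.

The doubled signed area Σ (x_i y_{i+1} − x_{i+1} y_i) is linear in p.
With p=0 it equals 111; the coefficient of p is -2 (from the two edges through P).
So -2·p + 111 = 2·51.5 = 103 ⇒ p = 4.

4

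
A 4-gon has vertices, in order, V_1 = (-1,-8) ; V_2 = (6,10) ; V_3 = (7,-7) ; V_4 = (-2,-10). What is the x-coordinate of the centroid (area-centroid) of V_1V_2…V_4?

71/19

Apply the shoelace (surveyor's) formula. First the cross-terms c_i = x_i·y_{i+1} − x_{i+1}·y_i:
  38, -112, -84, 6  ⇒  2A = -152, A = -76.
Then Σ (x_i + x_{i+1})·c_i = -1704, so x̄ = -1704 / (6·(-76)) = 71/19.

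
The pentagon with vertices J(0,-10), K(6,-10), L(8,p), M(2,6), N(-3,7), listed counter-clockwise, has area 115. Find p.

Write out the shoelace sum; only the two edges meeting at L involve p:
2·Area = [(6·p − 8·(-10)) + (8·6 − 2·p)] + 122
       = 4·p + 250 = 230
⇒ p = -5.

-5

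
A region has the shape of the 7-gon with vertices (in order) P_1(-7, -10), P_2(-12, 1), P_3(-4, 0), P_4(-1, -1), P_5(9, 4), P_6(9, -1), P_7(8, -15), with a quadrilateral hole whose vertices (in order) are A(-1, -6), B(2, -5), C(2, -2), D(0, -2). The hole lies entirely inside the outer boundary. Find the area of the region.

227

Outer boundary:
Apply the shoelace (surveyor's) formula: 2A = Σ (x_i·y_{i+1} − x_{i+1}·y_i), indices taken mod 7.
Cross-terms: -127, 4, 4, 5, -45, -127, -185  ⇒  Σ = -471
Area = |Σ|/2 = 235.5.
Hole:
Apply the shoelace (surveyor's) formula: 2A = Σ (x_i·y_{i+1} − x_{i+1}·y_i), indices taken mod 4.
A→B: (-1)(-5) − (2)(-6) = 17
B→C: (2)(-2) − (2)(-5) = 6
C→D: (2)(-2) − (0)(-2) = -4
D→A: (0)(-6) − (-1)(-2) = -2
Σ = 17
Area = |Σ|/2 = 8.5.
Net area = 235.5 − 8.5 = 227.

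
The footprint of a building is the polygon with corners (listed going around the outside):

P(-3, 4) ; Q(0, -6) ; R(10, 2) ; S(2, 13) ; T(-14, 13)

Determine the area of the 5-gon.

Apply the shoelace formula: 2A = Σ (x_i·y_{i+1} − x_{i+1}·y_i), indices taken mod 5.
Cross-terms: 18, 60, 126, 208, -17  ⇒  Σ = 395
Area = |Σ|/2 = 197.5.

197.5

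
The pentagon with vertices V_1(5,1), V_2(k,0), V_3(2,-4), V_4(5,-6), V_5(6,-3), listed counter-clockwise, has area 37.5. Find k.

-5

The doubled signed area Σ (x_i y_{i+1} − x_{i+1} y_i) is linear in k.
With k=0 it equals 50; the coefficient of k is -5 (from the two edges through V_2).
So -5·k + 50 = 2·37.5 = 75 ⇒ k = -5.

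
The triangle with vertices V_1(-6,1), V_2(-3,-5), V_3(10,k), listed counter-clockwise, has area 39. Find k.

The doubled signed area Σ (x_i y_{i+1} − x_{i+1} y_i) is linear in k.
With k=0 it equals 93; the coefficient of k is 3 (from the two edges through V_3).
So 3·k + 93 = 2·39 = 78 ⇒ k = -5.

-5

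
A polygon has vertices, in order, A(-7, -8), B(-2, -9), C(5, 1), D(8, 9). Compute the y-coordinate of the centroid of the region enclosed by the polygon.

-43/21

Apply the shoelace (surveyor's) formula. First the cross-terms c_i = x_i·y_{i+1} − x_{i+1}·y_i:
  47, 43, 37, -1  ⇒  2A = 126, A = 63.
Then Σ (y_i + y_{i+1})·c_i = -774, so ȳ = -774 / (6·63) = -43/21.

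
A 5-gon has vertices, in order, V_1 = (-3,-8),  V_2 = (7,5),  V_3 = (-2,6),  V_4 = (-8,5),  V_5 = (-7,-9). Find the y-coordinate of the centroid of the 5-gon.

Apply the shoelace formula. First the cross-terms c_i = x_i·y_{i+1} − x_{i+1}·y_i:
  41, 52, 38, 107, 29  ⇒  2A = 267, A = 133.5.
Then Σ (y_i + y_{i+1})·c_i = -54, so ȳ = -54 / (6·133.5) = -6/89.

-6/89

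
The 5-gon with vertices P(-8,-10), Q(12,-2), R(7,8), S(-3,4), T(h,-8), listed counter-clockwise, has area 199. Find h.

Write out the shoelace sum; only the two edges meeting at T involve h:
2·Area = [((-3)·(-8) − h·4) + (h·(-10) − (-8)·(-8))] + 298
       = -14·h + 258 = 398
⇒ h = -10.

-10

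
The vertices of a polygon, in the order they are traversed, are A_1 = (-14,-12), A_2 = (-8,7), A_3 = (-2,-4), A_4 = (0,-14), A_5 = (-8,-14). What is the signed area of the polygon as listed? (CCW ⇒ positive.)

-166

Cross-terms: -194, 46, 28, -112, -100  ⇒  Σ = -332
Signed area = Σ/2 = -166 (negative ⇒ clockwise traversal).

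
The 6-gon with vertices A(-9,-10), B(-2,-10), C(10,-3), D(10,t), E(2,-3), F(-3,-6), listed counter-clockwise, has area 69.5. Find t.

1

Write out the shoelace sum; only the two edges meeting at D involve t:
2·Area = [(10·t − 10·(-3)) + (10·(-3) − 2·t)] + 131
       = 8·t + 131 = 139
⇒ t = 1.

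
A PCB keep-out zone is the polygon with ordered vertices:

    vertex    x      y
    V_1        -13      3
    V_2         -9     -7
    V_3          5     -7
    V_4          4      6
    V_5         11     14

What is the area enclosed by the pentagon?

Apply the surveyor's formula: 2A = Σ (x_i·y_{i+1} − x_{i+1}·y_i), indices taken mod 5.
Cross-terms: 118, 98, 58, -10, 215  ⇒  Σ = 479
Area = |Σ|/2 = 239.5.

239.5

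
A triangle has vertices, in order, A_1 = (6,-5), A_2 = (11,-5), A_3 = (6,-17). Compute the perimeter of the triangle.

30

|A_1A_2| = √((5)² + (0)²) = √25 = 5
|A_2A_3| = √((-5)² + (-12)²) = √169 = 13
|A_3A_1| = √((0)² + (12)²) = √144 = 12
Perimeter = 5 + 13 + 12 = 30.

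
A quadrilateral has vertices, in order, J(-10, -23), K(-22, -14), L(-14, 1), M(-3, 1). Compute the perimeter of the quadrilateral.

|JK| = √((-12)² + (9)²) = √225 = 15
|KL| = √((8)² + (15)²) = √289 = 17
|LM| = √((11)² + (0)²) = √121 = 11
|MJ| = √((-7)² + (-24)²) = √625 = 25
Perimeter = 15 + 17 + 11 + 25 = 68.

68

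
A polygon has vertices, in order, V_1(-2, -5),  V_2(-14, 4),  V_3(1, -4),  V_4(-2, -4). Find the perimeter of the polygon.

36

|V_1V_2| = √((-12)² + (9)²) = √225 = 15
|V_2V_3| = √((15)² + (-8)²) = √289 = 17
|V_3V_4| = √((-3)² + (0)²) = √9 = 3
|V_4V_1| = √((0)² + (-1)²) = √1 = 1
Perimeter = 15 + 17 + 3 + 1 = 36.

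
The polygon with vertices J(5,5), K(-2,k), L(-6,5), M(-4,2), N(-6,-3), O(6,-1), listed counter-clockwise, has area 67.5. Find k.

The doubled signed area Σ (x_i y_{i+1} − x_{i+1} y_i) is linear in k.
With k=0 it equals 91; the coefficient of k is 11 (from the two edges through K).
So 11·k + 91 = 2·67.5 = 135 ⇒ k = 4.

4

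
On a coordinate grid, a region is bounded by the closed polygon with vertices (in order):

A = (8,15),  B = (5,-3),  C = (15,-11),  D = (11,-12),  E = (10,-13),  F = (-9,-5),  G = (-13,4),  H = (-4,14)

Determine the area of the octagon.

Σ = (-99) + (-10) + (-59) + (-23) + (-167) + (-101) + (-166) + (-172) = -797
Area = |Σ|/2 = 398.5.

398.5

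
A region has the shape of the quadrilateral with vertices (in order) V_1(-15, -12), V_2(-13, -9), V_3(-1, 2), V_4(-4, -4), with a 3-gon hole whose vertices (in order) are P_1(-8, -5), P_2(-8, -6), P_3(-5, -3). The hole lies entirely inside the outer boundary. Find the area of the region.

26.5

Outer boundary:
V_1→V_2: (-15)(-9) − (-13)(-12) = -21
V_2→V_3: (-13)(2) − (-1)(-9) = -35
V_3→V_4: (-1)(-4) − (-4)(2) = 12
V_4→V_1: (-4)(-12) − (-15)(-4) = -12
Σ = -56
Area = |Σ|/2 = 28.
Hole:
Apply the shoelace (surveyor's) formula: 2A = Σ (x_i·y_{i+1} − x_{i+1}·y_i), indices taken mod 3.
P_1→P_2: (-8)(-6) − (-8)(-5) = 8
P_2→P_3: (-8)(-3) − (-5)(-6) = -6
P_3→P_1: (-5)(-5) − (-8)(-3) = 1
Σ = 3
Area = |Σ|/2 = 1.5.
Net area = 28 − 1.5 = 26.5.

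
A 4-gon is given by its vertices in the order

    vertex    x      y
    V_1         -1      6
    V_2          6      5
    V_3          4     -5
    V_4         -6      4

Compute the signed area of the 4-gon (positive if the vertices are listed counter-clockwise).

-68.5

Σ = (-41) + (-50) + (-14) + (-32) = -137
Signed area = Σ/2 = -68.5 (negative ⇒ clockwise traversal).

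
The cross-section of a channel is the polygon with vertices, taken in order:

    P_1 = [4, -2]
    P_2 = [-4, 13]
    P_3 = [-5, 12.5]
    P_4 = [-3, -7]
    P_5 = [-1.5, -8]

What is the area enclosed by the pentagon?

Σ = (44) + (15) + (72.5) + (13.5) + (35) = 180
Area = |Σ|/2 = 90.

90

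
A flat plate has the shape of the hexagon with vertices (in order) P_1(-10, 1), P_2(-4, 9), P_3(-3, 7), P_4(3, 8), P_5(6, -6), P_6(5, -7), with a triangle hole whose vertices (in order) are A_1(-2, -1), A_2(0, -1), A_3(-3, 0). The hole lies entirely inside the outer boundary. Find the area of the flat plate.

136.5

Outer boundary:
P_1→P_2: (-10)(9) − (-4)(1) = -86
P_2→P_3: (-4)(7) − (-3)(9) = -1
P_3→P_4: (-3)(8) − (3)(7) = -45
P_4→P_5: (3)(-6) − (6)(8) = -66
P_5→P_6: (6)(-7) − (5)(-6) = -12
P_6→P_1: (5)(1) − (-10)(-7) = -65
Σ = -275
Area = |Σ|/2 = 137.5.
Hole:
Apply the surveyor's formula: 2A = Σ (x_i·y_{i+1} − x_{i+1}·y_i), indices taken mod 3.
Σ = (2) + (-3) + (3) = 2
Area = |Σ|/2 = 1.
Net area = 137.5 − 1 = 136.5.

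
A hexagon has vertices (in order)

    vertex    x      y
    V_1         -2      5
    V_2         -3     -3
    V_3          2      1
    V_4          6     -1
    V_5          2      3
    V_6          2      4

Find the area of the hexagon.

V_1→V_2: (-2)(-3) − (-3)(5) = 21
V_2→V_3: (-3)(1) − (2)(-3) = 3
V_3→V_4: (2)(-1) − (6)(1) = -8
V_4→V_5: (6)(3) − (2)(-1) = 20
V_5→V_6: (2)(4) − (2)(3) = 2
V_6→V_1: (2)(5) − (-2)(4) = 18
Σ = 56
Area = |Σ|/2 = 28.

28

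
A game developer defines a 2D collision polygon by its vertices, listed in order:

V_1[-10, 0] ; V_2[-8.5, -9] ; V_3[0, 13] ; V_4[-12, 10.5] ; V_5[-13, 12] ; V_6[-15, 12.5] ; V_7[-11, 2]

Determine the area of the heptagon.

V_1→V_2: (-10)(-9) − (-8.5)(0) = 90
V_2→V_3: (-8.5)(13) − (0)(-9) = -110.5
V_3→V_4: (0)(10.5) − (-12)(13) = 156
V_4→V_5: (-12)(12) − (-13)(10.5) = -7.5
V_5→V_6: (-13)(12.5) − (-15)(12) = 17.5
V_6→V_7: (-15)(2) − (-11)(12.5) = 107.5
V_7→V_1: (-11)(0) − (-10)(2) = 20
Σ = 273
Area = |Σ|/2 = 136.5.

136.5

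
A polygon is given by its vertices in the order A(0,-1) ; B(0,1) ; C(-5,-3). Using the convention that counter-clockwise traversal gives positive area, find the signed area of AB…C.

5

Σ = (0) + (5) + (5) = 10
Signed area = Σ/2 = 5 (positive ⇒ counter-clockwise traversal).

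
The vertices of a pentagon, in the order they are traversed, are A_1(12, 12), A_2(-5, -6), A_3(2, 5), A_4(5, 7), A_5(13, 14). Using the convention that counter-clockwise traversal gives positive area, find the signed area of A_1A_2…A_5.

Σ = (-12) + (-13) + (-11) + (-21) + (-12) = -69
Signed area = Σ/2 = -34.5 (negative ⇒ clockwise traversal).

-34.5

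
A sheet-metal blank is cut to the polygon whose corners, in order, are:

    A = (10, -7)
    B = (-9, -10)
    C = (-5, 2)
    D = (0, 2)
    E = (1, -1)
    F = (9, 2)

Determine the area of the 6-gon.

Σ = (-163) + (-68) + (-10) + (-2) + (11) + (-83) = -315
Area = |Σ|/2 = 157.5.

157.5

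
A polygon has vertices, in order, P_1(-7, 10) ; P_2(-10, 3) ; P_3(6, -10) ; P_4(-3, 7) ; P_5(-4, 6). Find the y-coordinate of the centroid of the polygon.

Apply the surveyor's formula. First the cross-terms c_i = x_i·y_{i+1} − x_{i+1}·y_i:
  79, 82, 12, 10, 2  ⇒  2A = 185, A = 92.5.
Then Σ (y_i + y_{i+1})·c_i = 579, so ȳ = 579 / (6·92.5) = 193/185.

193/185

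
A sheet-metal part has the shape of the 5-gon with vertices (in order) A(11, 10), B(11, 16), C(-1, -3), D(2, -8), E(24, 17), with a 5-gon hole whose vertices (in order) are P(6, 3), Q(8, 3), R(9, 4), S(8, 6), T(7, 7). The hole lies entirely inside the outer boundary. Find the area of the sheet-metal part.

164

Outer boundary:
Apply Gauss's area formula: 2A = Σ (x_i·y_{i+1} − x_{i+1}·y_i), indices taken mod 5.
Cross-terms: 66, -17, 14, 226, 53  ⇒  Σ = 342
Area = |Σ|/2 = 171.
Hole:
Apply Gauss's area formula: 2A = Σ (x_i·y_{i+1} − x_{i+1}·y_i), indices taken mod 5.
Σ = (-6) + (5) + (22) + (14) + (-21) = 14
Area = |Σ|/2 = 7.
Net area = 171 − 7 = 164.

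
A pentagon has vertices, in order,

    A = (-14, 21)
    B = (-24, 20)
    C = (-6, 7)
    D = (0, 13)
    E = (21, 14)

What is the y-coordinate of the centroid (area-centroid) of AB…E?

Apply the shoelace (surveyor's) formula. First the cross-terms c_i = x_i·y_{i+1} − x_{i+1}·y_i:
  224, -48, -78, -273, 637  ⇒  2A = 462, A = 231.
Then Σ (y_i + y_{i+1})·c_i = 21252, so ȳ = 21252 / (6·231) = 46/3.

46/3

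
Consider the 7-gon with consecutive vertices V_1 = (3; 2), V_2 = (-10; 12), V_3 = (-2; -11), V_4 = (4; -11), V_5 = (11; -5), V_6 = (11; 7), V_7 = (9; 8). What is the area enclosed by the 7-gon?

254

Apply the shoelace formula: 2A = Σ (x_i·y_{i+1} − x_{i+1}·y_i), indices taken mod 7.
Cross-terms: 56, 134, 66, 101, 132, 25, -6  ⇒  Σ = 508
Area = |Σ|/2 = 254.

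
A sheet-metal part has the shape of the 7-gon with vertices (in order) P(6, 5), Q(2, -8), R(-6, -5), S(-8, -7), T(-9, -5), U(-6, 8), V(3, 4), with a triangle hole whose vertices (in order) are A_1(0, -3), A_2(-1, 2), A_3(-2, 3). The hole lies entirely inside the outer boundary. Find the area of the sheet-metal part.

Outer boundary:
Σ = (-58) + (-58) + (2) + (-23) + (-102) + (-48) + (-9) = -296
Area = |Σ|/2 = 148.
Hole:
Σ = (-3) + (1) + (6) = 4
Area = |Σ|/2 = 2.
Net area = 148 − 2 = 146.

146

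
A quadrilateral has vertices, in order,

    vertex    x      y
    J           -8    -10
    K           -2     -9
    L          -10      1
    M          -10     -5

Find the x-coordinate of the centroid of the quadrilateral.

Apply Gauss's area formula. First the cross-terms c_i = x_i·y_{i+1} − x_{i+1}·y_i:
  52, -92, 60, 60  ⇒  2A = 80, A = 40.
Then Σ (x_i + x_{i+1})·c_i = -1696, so x̄ = -1696 / (6·40) = -106/15.

-106/15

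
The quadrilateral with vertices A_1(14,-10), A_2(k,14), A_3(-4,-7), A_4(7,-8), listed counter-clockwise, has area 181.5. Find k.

-4

The doubled signed area Σ (x_i y_{i+1} − x_{i+1} y_i) is linear in k.
With k=0 it equals 375; the coefficient of k is 3 (from the two edges through A_2).
So 3·k + 375 = 2·181.5 = 363 ⇒ k = -4.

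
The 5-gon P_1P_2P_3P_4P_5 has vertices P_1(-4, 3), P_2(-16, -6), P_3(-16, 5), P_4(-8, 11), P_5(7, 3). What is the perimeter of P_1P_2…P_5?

|P_1P_2| = √((-12)² + (-9)²) = √225 = 15
|P_2P_3| = √((0)² + (11)²) = √121 = 11
|P_3P_4| = √((8)² + (6)²) = √100 = 10
|P_4P_5| = √((15)² + (-8)²) = √289 = 17
|P_5P_1| = √((-11)² + (0)²) = √121 = 11
Perimeter = 15 + 11 + 10 + 17 + 11 = 64.

64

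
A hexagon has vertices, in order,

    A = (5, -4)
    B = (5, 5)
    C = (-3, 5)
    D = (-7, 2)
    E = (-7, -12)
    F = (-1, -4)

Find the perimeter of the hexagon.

52

|AB| = √((0)² + (9)²) = √81 = 9
|BC| = √((-8)² + (0)²) = √64 = 8
|CD| = √((-4)² + (-3)²) = √25 = 5
|DE| = √((0)² + (-14)²) = √196 = 14
|EF| = √((6)² + (8)²) = √100 = 10
|FA| = √((6)² + (0)²) = √36 = 6
Perimeter = 9 + 8 + 5 + 14 + 10 + 6 = 52.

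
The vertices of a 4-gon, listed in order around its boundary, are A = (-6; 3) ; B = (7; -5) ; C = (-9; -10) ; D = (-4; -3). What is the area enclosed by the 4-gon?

74.5

Apply Gauss's area formula: 2A = Σ (x_i·y_{i+1} − x_{i+1}·y_i), indices taken mod 4.
Σ = (9) + (-115) + (-13) + (-30) = -149
Area = |Σ|/2 = 74.5.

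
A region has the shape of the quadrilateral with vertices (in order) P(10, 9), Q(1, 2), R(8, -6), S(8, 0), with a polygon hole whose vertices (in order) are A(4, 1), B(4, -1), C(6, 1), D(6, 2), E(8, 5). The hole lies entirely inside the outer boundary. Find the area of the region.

Outer boundary:
Apply the shoelace (surveyor's) formula: 2A = Σ (x_i·y_{i+1} − x_{i+1}·y_i), indices taken mod 4.
P→Q: (10)(2) − (1)(9) = 11
Q→R: (1)(-6) − (8)(2) = -22
R→S: (8)(0) − (8)(-6) = 48
S→P: (8)(9) − (10)(0) = 72
Σ = 109
Area = |Σ|/2 = 54.5.
Hole:
Apply the surveyor's formula: 2A = Σ (x_i·y_{i+1} − x_{i+1}·y_i), indices taken mod 5.
Cross-terms: -8, 10, 6, 14, -12  ⇒  Σ = 10
Area = |Σ|/2 = 5.
Net area = 54.5 − 5 = 49.5.

49.5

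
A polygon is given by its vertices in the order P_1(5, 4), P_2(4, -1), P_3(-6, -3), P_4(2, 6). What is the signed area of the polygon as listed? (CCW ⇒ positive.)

P_1→P_2: (5)(-1) − (4)(4) = -21
P_2→P_3: (4)(-3) − (-6)(-1) = -18
P_3→P_4: (-6)(6) − (2)(-3) = -30
P_4→P_1: (2)(4) − (5)(6) = -22
Σ = -91
Signed area = Σ/2 = -45.5 (negative ⇒ clockwise traversal).

-45.5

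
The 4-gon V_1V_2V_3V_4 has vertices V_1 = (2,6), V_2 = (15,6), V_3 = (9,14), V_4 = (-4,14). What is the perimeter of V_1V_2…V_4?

|V_1V_2| = √((13)² + (0)²) = √169 = 13
|V_2V_3| = √((-6)² + (8)²) = √100 = 10
|V_3V_4| = √((-13)² + (0)²) = √169 = 13
|V_4V_1| = √((6)² + (-8)²) = √100 = 10
Perimeter = 13 + 10 + 13 + 10 = 46.

46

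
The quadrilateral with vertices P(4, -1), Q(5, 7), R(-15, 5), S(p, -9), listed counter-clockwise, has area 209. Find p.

-14

Write out the shoelace sum; only the two edges meeting at S involve p:
2·Area = [((-15)·(-9) − p·5) + (p·(-1) − 4·(-9))] + 163
       = -6·p + 334 = 418
⇒ p = -14.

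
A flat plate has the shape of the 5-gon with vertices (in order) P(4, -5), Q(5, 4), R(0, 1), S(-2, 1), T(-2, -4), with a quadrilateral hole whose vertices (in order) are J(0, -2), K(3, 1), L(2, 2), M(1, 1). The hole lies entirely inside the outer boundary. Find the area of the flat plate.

38

Outer boundary:
Apply the surveyor's formula: 2A = Σ (x_i·y_{i+1} − x_{i+1}·y_i), indices taken mod 5.
Σ = (41) + (5) + (2) + (10) + (26) = 84
Area = |Σ|/2 = 42.
Hole:
Σ = (6) + (4) + (0) + (-2) = 8
Area = |Σ|/2 = 4.
Net area = 42 − 4 = 38.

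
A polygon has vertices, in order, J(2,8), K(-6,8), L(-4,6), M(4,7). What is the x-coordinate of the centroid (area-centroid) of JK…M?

Apply the shoelace (surveyor's) formula. First the cross-terms c_i = x_i·y_{i+1} − x_{i+1}·y_i:
  64, -4, -52, 18  ⇒  2A = 26, A = 13.
Then Σ (x_i + x_{i+1})·c_i = -108, so x̄ = -108 / (6·13) = -18/13.

-18/13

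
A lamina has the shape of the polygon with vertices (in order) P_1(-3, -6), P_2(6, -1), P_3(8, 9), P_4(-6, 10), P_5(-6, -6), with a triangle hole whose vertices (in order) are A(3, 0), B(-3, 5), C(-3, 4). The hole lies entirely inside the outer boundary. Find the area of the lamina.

171.5

Outer boundary:
Apply Gauss's area formula: 2A = Σ (x_i·y_{i+1} − x_{i+1}·y_i), indices taken mod 5.
Σ = (39) + (62) + (134) + (96) + (18) = 349
Area = |Σ|/2 = 174.5.
Hole:
Apply the shoelace (surveyor's) formula: 2A = Σ (x_i·y_{i+1} − x_{i+1}·y_i), indices taken mod 3.
A→B: (3)(5) − (-3)(0) = 15
B→C: (-3)(4) − (-3)(5) = 3
C→A: (-3)(0) − (3)(4) = -12
Σ = 6
Area = |Σ|/2 = 3.
Net area = 174.5 − 3 = 171.5.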